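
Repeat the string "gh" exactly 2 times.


Input string: 'gh'
Operation: repeat 2 times
Concatenation: 'gh' + 'gh'
Result: ghgh


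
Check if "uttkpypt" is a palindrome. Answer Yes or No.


Input string: 'uttkpypt'
Reversed: 'tpypkttu'
Compare pairs: s[0]='u' vs s[7]='t' (mismatch), s[1]='t' vs s[6]='p' (mismatch), s[2]='t' vs s[5]='y' (mismatch), s[3]='k' vs s[4]='p' (mismatch)
Palindrome: No


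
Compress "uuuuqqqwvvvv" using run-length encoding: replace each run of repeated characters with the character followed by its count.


Input: 'uuuuqqqwvvvv'
Operation: identify consecutive runs
Runs: 'uuuu' -> u4, 'qqq' -> q3, 'w' -> w1, 'vvvv' -> v4
Encoded: u4q3w1v4


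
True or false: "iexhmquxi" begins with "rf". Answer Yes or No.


Input string: 'iexhmquxi'
Prefix to check: 'rf'
First 2 characters of input: 'ie'
Match: False
Result: No


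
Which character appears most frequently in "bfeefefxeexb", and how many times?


Input: 'bfeefefxeexb'
Operation: tally each character
Counts: 'b':2, 'e':5, 'f':3, 'x':2
Maximum: 'e' appears 5 times


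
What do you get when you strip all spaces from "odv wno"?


Input string: 'odv wno'
Operation: remove all spaces
Words: 'odv', 'wno'
Join without spaces: odvwno


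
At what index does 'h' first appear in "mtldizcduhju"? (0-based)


Input string: 'mtldizcduhju'
Target: 'h'
Scanning left to right: s[0]='m', s[1]='t', s[2]='l', s[3]='d', s[4]='i', s[5]='z', s[6]='c', s[7]='d', s[8]='u', s[9]='h'
First match at index: 9


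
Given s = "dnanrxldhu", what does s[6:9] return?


Input string: 'dnanrxldhu'
Operation: slice [6:9]
Extract characters: s[6]='l', s[7]='d', s[8]='h'
Result: ldh


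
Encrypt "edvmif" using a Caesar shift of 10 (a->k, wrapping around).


Input: 'edvmif', shift = 10
Operation: for each letter, (position + 10) mod 26
Mapping: 'e'(4+10=14)->'o', 'd'(3+10=13)->'n', 'v'(21+10=31, 31 mod 26=5)->'f', 'm'(12+10=22)->'w', 'i'(8+10=18)->'s', 'f'(5+10=15)->'p'
Result: onfwsp


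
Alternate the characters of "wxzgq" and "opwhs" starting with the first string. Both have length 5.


String 1: 'wxzgq'
String 2: 'opwhs'
Operation: alternate characters
Pairs: 'w'+'o', 'x'+'p', 'z'+'w', 'g'+'h', 'q'+'s'
Result: woxpzwghqs


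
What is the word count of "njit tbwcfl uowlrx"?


Input string: 'njit tbwcfl uowlrx'
Operation: split by spaces
Words found: 'njit', 'tbwcfl', 'uowlrx'
Word count: 3


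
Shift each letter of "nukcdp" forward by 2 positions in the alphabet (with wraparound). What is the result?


Input: 'nukcdp', shift = 2
Operation: for each letter, (position + 2) mod 26
Mapping: 'n'(13+2=15)->'p', 'u'(20+2=22)->'w', 'k'(10+2=12)->'m', 'c'(2+2=4)->'e', 'd'(3+2=5)->'f', 'p'(15+2=17)->'r'
Result: pwmefr


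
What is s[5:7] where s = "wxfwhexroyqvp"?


Input string: 'wxfwhexroyqvp'
Operation: slice [5:7]
Extract characters: s[5]='e', s[6]='x'
Result: ex


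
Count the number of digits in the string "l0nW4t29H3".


Input string: 'l0nW4t29H3'
Operation: count digit characters (0-9)
Scan: 'l', '0'(digit), 'n', 'W', '4'(digit), 't', '2'(digit), '9'(digit), 'H', '3'(digit)
Digits found: 5
Result: 5


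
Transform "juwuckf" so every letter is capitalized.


Input string: 'juwuckf'
Operation: convert each letter to uppercase
Mapping: 'j'->'J', 'u'->'U', 'w'->'W', 'u'->'U', 'c'->'C', 'k'->'K', 'f'->'F'
Result: JUWUCKF


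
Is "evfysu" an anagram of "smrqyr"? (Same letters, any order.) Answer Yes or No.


String 1: 'smrqyr' -> sorted: 'mqrrsy'
String 2: 'evfysu' -> sorted: 'efsuvy'
Compare sorted forms: 'mqrrsy' != 'efsuvy'
Anagram: No


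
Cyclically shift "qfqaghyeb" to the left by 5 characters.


Input: 'qfqaghyeb', shift = 5
Operation: split at index 5 and swap parts
Front part s[0:5] = 'qfqag'
Back part s[5:] = 'hyeb'
Rotated = back + front = 'hyeb' + 'qfqag'
Result: hyebqfqag


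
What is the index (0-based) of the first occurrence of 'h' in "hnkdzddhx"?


Input string: 'hnkdzddhx'
Target: 'h'
Scanning left to right: s[0]='h'
First match at index: 0


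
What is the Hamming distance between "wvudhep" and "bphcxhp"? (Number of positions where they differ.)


String 1: 'wvudhep'
String 2: 'bphcxhp'
Compare each position: pos 0: 'w'!='b', pos 1: 'v'!='p', pos 2: 'u'!='h', pos 3: 'd'!='c', pos 4: 'h'!='x', pos 5: 'e'!='h', pos 6: 'p'=='p'
Differing positions: 6
Hamming distance: 6


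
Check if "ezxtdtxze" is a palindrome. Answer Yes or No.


Input string: 'ezxtdtxze'
Reversed: 'ezxtdtxze'
Compare pairs: s[0]='e' vs s[8]='e' (match), s[1]='z' vs s[7]='z' (match), s[2]='x' vs s[6]='x' (match), s[3]='t' vs s[5]='t' (match)
Palindrome: Yes


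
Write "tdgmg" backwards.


Input string: 'tdgmg'
Operation: reverse character order
Original order: 't' -> 'd' -> 'g' -> 'm' -> 'g'
Reversed order: 'g' -> 'm' -> 'g' -> 'd' -> 't'
Result: gmgdt


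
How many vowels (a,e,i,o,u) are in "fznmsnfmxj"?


Input string: 'fznmsnfmxj'
Operation: count vowels (a, e, i, o, u)
Scan: s[0]='f', s[1]='z', s[2]='n', s[3]='m', s[4]='s', s[5]='n', s[6]='f', s[7]='m', s[8]='x', s[9]='j'
Vowels found: 0
Result: 0


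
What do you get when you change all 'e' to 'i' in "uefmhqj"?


Input string: 'uefmhqj'
Operation: replace 'e' with 'i'
Positions of 'e': 1
After replacement: uifmhqj


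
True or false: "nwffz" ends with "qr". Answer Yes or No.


Input string: 'nwffz'
Suffix to check: 'qr'
Last 2 characters of input: 'fz'
Match: False
Result: No


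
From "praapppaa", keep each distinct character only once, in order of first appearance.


Input: 'praapppaa'
Operation: keep first occurrence of each character
Scan: s[0]='p' new -> keep; s[1]='r' new -> keep; s[2]='a' new -> keep; s[3]='a' seen -> skip; s[4]='p' seen -> skip; s[5]='p' seen -> skip; s[6]='p' seen -> skip; s[7]='a' seen -> skip; s[8]='a' seen -> skip
Result: pra


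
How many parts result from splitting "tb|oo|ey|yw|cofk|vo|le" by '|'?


Input string: 'tb|oo|ey|yw|cofk|vo|le'
Delimiter: '|'
Split result: 'tb', 'oo', 'ey', 'yw', 'cofk', 'vo', 'le'
Number of parts: 7


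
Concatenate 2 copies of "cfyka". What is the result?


Input string: 'cfyka'
Operation: repeat 2 times
Concatenation: 'cfyka' + 'cfyka'
Result: cfykacfyka


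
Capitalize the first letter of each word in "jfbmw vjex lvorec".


Input string: 'jfbmw vjex lvorec'
Operation: capitalize first letter of each word
Word transformations: 'jfbmw'->'Jfbmw', 'vjex'->'Vjex', 'lvorec'->'Lvorec'
Result: Jfbmw Vjex Lvorec


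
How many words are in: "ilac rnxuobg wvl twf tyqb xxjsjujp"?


Input string: 'ilac rnxuobg wvl twf tyqb xxjsjujp'
Operation: split by spaces
Words found: 'ilac', 'rnxuobg', 'wvl', 'twf', 'tyqb', 'xxjsjujp'
Word count: 6


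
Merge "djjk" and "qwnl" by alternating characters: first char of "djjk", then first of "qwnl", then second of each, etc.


String 1: 'djjk'
String 2: 'qwnl'
Operation: alternate characters
Pairs: 'd'+'q', 'j'+'w', 'j'+'n', 'k'+'l'
Result: dqjwjnkl


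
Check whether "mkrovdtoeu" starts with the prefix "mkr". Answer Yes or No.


Input string: 'mkrovdtoeu'
Prefix to check: 'mkr'
First 3 characters of input: 'mkr'
Match: True
Result: Yes


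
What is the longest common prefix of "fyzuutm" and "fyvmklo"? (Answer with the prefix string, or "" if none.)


String 1: 'fyzuutm'
String 2: 'fyvmklo'
Compare position by position:
pos 0: 'f' vs 'f' match
pos 1: 'y' vs 'y' match
pos 2: 'z' vs 'v' differ -> stop
Longest common prefix: "fy" (length 2)


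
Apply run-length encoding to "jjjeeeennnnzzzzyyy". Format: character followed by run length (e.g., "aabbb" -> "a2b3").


Input: 'jjjeeeennnnzzzzyyy'
Operation: identify consecutive runs
Runs: 'jjj' -> j3, 'eeee' -> e4, 'nnnn' -> n4, 'zzzz' -> z4, 'yyy' -> y3
Encoded: j3e4n4z4y3


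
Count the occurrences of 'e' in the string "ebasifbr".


Input string: 'ebasifbr'
Target character: 'e'
Scan each position: s[0]='e'
Matches found at indices: 0
Total: 1


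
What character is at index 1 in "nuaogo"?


Input string: 'nuaogo'
Operation: get character at index 1
Index mapping: s[0]='n', s[1]='u'
Result: 'u'


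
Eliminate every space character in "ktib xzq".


Input string: 'ktib xzq'
Operation: remove all spaces
Words: 'ktib', 'xzq'
Join without spaces: ktibxzq


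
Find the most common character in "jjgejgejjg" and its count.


Input: 'jjgejgejjg'
Operation: tally each character
Counts: 'e':2, 'g':3, 'j':5
Maximum: 'j' appears 5 times


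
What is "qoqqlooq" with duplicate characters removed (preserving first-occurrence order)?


Input: 'qoqqlooq'
Operation: keep first occurrence of each character
Scan: s[0]='q' new -> keep; s[1]='o' new -> keep; s[2]='q' seen -> skip; s[3]='q' seen -> skip; s[4]='l' new -> keep; s[5]='o' seen -> skip; s[6]='o' seen -> skip; s[7]='q' seen -> skip
Result: qol


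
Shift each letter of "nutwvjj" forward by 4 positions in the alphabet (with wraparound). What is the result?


Input: 'nutwvjj', shift = 4
Operation: for each letter, (position + 4) mod 26
Mapping: 'n'(13+4=17)->'r', 'u'(20+4=24)->'y', 't'(19+4=23)->'x', 'w'(22+4=26, 26 mod 26=0)->'a', 'v'(21+4=25)->'z', 'j'(9+4=13)->'n', 'j'(9+4=13)->'n'
Result: ryxaznn


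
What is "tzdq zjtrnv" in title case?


Input string: 'tzdq zjtrnv'
Operation: capitalize first letter of each word
Word transformations: 'tzdq'->'Tzdq', 'zjtrnv'->'Zjtrnv'
Result: Tzdq Zjtrnv


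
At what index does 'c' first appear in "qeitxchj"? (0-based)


Input string: 'qeitxchj'
Target: 'c'
Scanning left to right: s[0]='q', s[1]='e', s[2]='i', s[3]='t', s[4]='x', s[5]='c'
First match at index: 5


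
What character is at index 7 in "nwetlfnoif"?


Input string: 'nwetlfnoif'
Operation: get character at index 7
Index mapping: s[0]='n', s[1]='w', s[2]='e', s[3]='t', s[4]='l', s[5]='f', s[6]='n', s[7]='o'
Result: 'o'


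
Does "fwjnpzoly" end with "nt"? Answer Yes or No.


Input string: 'fwjnpzoly'
Suffix to check: 'nt'
Last 2 characters of input: 'ly'
Match: False
Result: No


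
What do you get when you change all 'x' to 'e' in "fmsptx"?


Input string: 'fmsptx'
Operation: replace 'x' with 'e'
Positions of 'x': 5
After replacement: fmspte


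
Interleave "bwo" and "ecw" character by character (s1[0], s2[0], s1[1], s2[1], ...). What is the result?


String 1: 'bwo'
String 2: 'ecw'
Operation: alternate characters
Pairs: 'b'+'e', 'w'+'c', 'o'+'w'
Result: bewcow


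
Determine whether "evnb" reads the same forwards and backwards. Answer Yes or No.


Input string: 'evnb'
Reversed: 'bnve'
Compare pairs: s[0]='e' vs s[3]='b' (mismatch), s[1]='v' vs s[2]='n' (mismatch)
Palindrome: No


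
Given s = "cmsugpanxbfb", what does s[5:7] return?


Input string: 'cmsugpanxbfb'
Operation: slice [5:7]
Extract characters: s[5]='p', s[6]='a'
Result: pa


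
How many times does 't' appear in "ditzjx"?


Input string: 'ditzjx'
Target character: 't'
Scan each position: s[2]='t'
Matches found at indices: 2
Total: 1


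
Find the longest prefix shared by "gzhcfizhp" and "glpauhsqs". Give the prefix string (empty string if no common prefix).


String 1: 'gzhcfizhp'
String 2: 'glpauhsqs'
Compare position by position:
pos 0: 'g' vs 'g' match
pos 1: 'z' vs 'l' differ -> stop
Longest common prefix: "g" (length 1)


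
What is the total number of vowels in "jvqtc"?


Input string: 'jvqtc'
Operation: count vowels (a, e, i, o, u)
Scan: s[0]='j', s[1]='v', s[2]='q', s[3]='t', s[4]='c'
Vowels found: 0
Result: 0


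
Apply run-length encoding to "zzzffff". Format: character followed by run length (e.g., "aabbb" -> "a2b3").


Input: 'zzzffff'
Operation: identify consecutive runs
Runs: 'zzz' -> z3, 'ffff' -> f4
Encoded: z3f4


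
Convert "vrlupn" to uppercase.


Input string: 'vrlupn'
Operation: convert each letter to uppercase
Mapping: 'v'->'V', 'r'->'R', 'l'->'L', 'u'->'U', 'p'->'P', 'n'->'N'
Result: VRLUPN


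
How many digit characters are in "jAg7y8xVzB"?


Input string: 'jAg7y8xVzB'
Operation: count digit characters (0-9)
Scan: 'j', 'A', 'g', '7'(digit), 'y', '8'(digit), 'x', 'V', 'z', 'B'
Digits found: 2
Result: 2


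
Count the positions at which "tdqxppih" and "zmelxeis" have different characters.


String 1: 'tdqxppih'
String 2: 'zmelxeis'
Compare each position: pos 0: 't'!='z', pos 1: 'd'!='m', pos 2: 'q'!='e', pos 3: 'x'!='l', pos 4: 'p'!='x', pos 5: 'p'!='e', pos 6: 'i'=='i', pos 7: 'h'!='s'
Differing positions: 7
Hamming distance: 7


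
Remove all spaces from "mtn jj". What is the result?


Input string: 'mtn jj'
Operation: remove all spaces
Words: 'mtn', 'jj'
Join without spaces: mtnjj


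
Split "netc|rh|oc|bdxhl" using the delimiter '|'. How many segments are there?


Input string: 'netc|rh|oc|bdxhl'
Delimiter: '|'
Split result: 'netc', 'rh', 'oc', 'bdxhl'
Number of parts: 4


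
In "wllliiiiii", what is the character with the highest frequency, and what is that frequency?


Input: 'wllliiiiii'
Operation: tally each character
Counts: 'i':6, 'l':3, 'w':1
Maximum: 'i' appears 6 times


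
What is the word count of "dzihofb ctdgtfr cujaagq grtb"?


Input string: 'dzihofb ctdgtfr cujaagq grtb'
Operation: split by spaces
Words found: 'dzihofb', 'ctdgtfr', 'cujaagq', 'grtb'
Word count: 4


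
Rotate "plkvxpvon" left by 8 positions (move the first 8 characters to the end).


Input: 'plkvxpvon', shift = 8
Operation: split at index 8 and swap parts
Front part s[0:8] = 'plkvxpvo'
Back part s[8:] = 'n'
Rotated = back + front = 'n' + 'plkvxpvo'
Result: nplkvxpvo


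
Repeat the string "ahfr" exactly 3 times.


Input string: 'ahfr'
Operation: repeat 3 times
Concatenation: 'ahfr' + 'ahfr' + 'ahfr'
Result: ahfrahfrahfr


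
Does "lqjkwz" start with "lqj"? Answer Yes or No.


Input string: 'lqjkwz'
Prefix to check: 'lqj'
First 3 characters of input: 'lqj'
Match: True
Result: Yes


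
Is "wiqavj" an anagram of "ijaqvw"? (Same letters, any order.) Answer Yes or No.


String 1: 'ijaqvw' -> sorted: 'aijqvw'
String 2: 'wiqavj' -> sorted: 'aijqvw'
Compare sorted forms: 'aijqvw' == 'aijqvw'
Anagram: Yes


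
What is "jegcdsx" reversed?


Input string: 'jegcdsx'
Operation: reverse character order
Original order: 'j' -> 'e' -> 'g' -> 'c' -> 'd' -> 's' -> 'x'
Reversed order: 'x' -> 's' -> 'd' -> 'c' -> 'g' -> 'e' -> 'j'
Result: xsdcgej


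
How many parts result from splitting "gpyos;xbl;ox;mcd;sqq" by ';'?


Input string: 'gpyos;xbl;ox;mcd;sqq'
Delimiter: ';'
Split result: 'gpyos', 'xbl', 'ox', 'mcd', 'sqq'
Number of parts: 5


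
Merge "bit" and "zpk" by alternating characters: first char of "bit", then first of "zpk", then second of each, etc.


String 1: 'bit'
String 2: 'zpk'
Operation: alternate characters
Pairs: 'b'+'z', 'i'+'p', 't'+'k'
Result: bziptk


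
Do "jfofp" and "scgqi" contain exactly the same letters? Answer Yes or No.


String 1: 'jfofp' -> sorted: 'ffjop'
String 2: 'scgqi' -> sorted: 'cgiqs'
Compare sorted forms: 'ffjop' != 'cgiqs'
Anagram: No


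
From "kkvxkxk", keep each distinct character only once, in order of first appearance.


Input: 'kkvxkxk'
Operation: keep first occurrence of each character
Scan: s[0]='k' new -> keep; s[1]='k' seen -> skip; s[2]='v' new -> keep; s[3]='x' new -> keep; s[4]='k' seen -> skip; s[5]='x' seen -> skip; s[6]='k' seen -> skip
Result: kvx


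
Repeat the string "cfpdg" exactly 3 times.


Input string: 'cfpdg'
Operation: repeat 3 times
Concatenation: 'cfpdg' + 'cfpdg' + 'cfpdg'
Result: cfpdgcfpdgcfpdg


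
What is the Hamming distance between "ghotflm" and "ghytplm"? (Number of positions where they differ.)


String 1: 'ghotflm'
String 2: 'ghytplm'
Compare each position: pos 0: 'g'=='g', pos 1: 'h'=='h', pos 2: 'o'!='y', pos 3: 't'=='t', pos 4: 'f'!='p', pos 5: 'l'=='l', pos 6: 'm'=='m'
Differing positions: 2
Hamming distance: 2


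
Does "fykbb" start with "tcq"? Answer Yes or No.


Input string: 'fykbb'
Prefix to check: 'tcq'
First 3 characters of input: 'fyk'
Match: False
Result: No


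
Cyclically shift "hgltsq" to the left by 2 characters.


Input: 'hgltsq', shift = 2
Operation: split at index 2 and swap parts
Front part s[0:2] = 'hg'
Back part s[2:] = 'ltsq'
Rotated = back + front = 'ltsq' + 'hg'
Result: ltsqhg


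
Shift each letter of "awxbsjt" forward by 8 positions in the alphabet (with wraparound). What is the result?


Input: 'awxbsjt', shift = 8
Operation: for each letter, (position + 8) mod 26
Mapping: 'a'(0+8=8)->'i', 'w'(22+8=30, 30 mod 26=4)->'e', 'x'(23+8=31, 31 mod 26=5)->'f', 'b'(1+8=9)->'j', 's'(18+8=26, 26 mod 26=0)->'a', 'j'(9+8=17)->'r', 't'(19+8=27, 27 mod 26=1)->'b'
Result: iefjarb


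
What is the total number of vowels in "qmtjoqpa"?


Input string: 'qmtjoqpa'
Operation: count vowels (a, e, i, o, u)
Scan: s[0]='q', s[1]='m', s[2]='t', s[3]='j', s[4]='o' (vowel), s[5]='q', s[6]='p', s[7]='a' (vowel)
Vowels found: 2
Result: 2


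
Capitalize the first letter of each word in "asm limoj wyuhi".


Input string: 'asm limoj wyuhi'
Operation: capitalize first letter of each word
Word transformations: 'asm'->'Asm', 'limoj'->'Limoj', 'wyuhi'->'Wyuhi'
Result: Asm Limoj Wyuhi


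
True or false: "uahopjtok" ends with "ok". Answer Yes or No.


Input string: 'uahopjtok'
Suffix to check: 'ok'
Last 2 characters of input: 'ok'
Match: True
Result: Yes


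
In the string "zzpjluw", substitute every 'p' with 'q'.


Input string: 'zzpjluw'
Operation: replace 'p' with 'q'
Positions of 'p': 2
After replacement: zzqjluw


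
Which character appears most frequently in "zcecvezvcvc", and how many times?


Input: 'zcecvezvcvc'
Operation: tally each character
Counts: 'c':4, 'e':2, 'v':3, 'z':2
Maximum: 'c' appears 4 times


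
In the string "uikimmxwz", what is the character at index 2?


Input string: 'uikimmxwz'
Operation: get character at index 2
Index mapping: s[0]='u', s[1]='i', s[2]='k'
Result: 'k'


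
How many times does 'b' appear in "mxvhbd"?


Input string: 'mxvhbd'
Target character: 'b'
Scan each position: s[4]='b'
Matches found at indices: 4
Total: 1


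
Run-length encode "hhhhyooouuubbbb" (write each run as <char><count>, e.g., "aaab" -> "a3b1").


Input: 'hhhhyooouuubbbb'
Operation: identify consecutive runs
Runs: 'hhhh' -> h4, 'y' -> y1, 'ooo' -> o3, 'uuu' -> u3, 'bbbb' -> b4
Encoded: h4y1o3u3b4


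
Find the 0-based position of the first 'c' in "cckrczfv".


Input string: 'cckrczfv'
Target: 'c'
Scanning left to right: s[0]='c'
First match at index: 0


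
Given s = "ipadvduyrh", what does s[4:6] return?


Input string: 'ipadvduyrh'
Operation: slice [4:6]
Extract characters: s[4]='v', s[5]='d'
Result: vd


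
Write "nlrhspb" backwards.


Input string: 'nlrhspb'
Operation: reverse character order
Original order: 'n' -> 'l' -> 'r' -> 'h' -> 's' -> 'p' -> 'b'
Reversed order: 'b' -> 'p' -> 's' -> 'h' -> 'r' -> 'l' -> 'n'
Result: bpshrln


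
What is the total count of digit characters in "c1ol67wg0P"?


Input string: 'c1ol67wg0P'
Operation: count digit characters (0-9)
Scan: 'c', '1'(digit), 'o', 'l', '6'(digit), '7'(digit), 'w', 'g', '0'(digit), 'P'
Digits found: 4
Result: 4


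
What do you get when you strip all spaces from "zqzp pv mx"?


Input string: 'zqzp pv mx'
Operation: remove all spaces
Words: 'zqzp', 'pv', 'mx'
Join without spaces: zqzppvmx


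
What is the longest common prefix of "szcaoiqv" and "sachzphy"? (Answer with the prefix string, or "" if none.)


String 1: 'szcaoiqv'
String 2: 'sachzphy'
Compare position by position:
pos 0: 's' vs 's' match
pos 1: 'z' vs 'a' differ -> stop
Longest common prefix: "s" (length 1)


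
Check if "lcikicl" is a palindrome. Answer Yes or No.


Input string: 'lcikicl'
Reversed: 'lcikicl'
Compare pairs: s[0]='l' vs s[6]='l' (match), s[1]='c' vs s[5]='c' (match), s[2]='i' vs s[4]='i' (match)
Palindrome: Yes


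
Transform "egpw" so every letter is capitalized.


Input string: 'egpw'
Operation: convert each letter to uppercase
Mapping: 'e'->'E', 'g'->'G', 'p'->'P', 'w'->'W'
Result: EGPW


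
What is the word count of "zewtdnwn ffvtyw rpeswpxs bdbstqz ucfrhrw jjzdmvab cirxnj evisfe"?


Input string: 'zewtdnwn ffvtyw rpeswpxs bdbstqz ucfrhrw jjzdmvab cirxnj evisfe'
Operation: split by spaces
Words found: 'zewtdnwn', 'ffvtyw', 'rpeswpxs', 'bdbstqz', 'ucfrhrw', 'jjzdmvab', 'cirxnj', 'evisfe'
Word count: 8


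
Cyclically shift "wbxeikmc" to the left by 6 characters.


Input: 'wbxeikmc', shift = 6
Operation: split at index 6 and swap parts
Front part s[0:6] = 'wbxeik'
Back part s[6:] = 'mc'
Rotated = back + front = 'mc' + 'wbxeik'
Result: mcwbxeik


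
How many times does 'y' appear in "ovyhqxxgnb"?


Input string: 'ovyhqxxgnb'
Target character: 'y'
Scan each position: s[2]='y'
Matches found at indices: 2
Total: 1


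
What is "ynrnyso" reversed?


Input string: 'ynrnyso'
Operation: reverse character order
Original order: 'y' -> 'n' -> 'r' -> 'n' -> 'y' -> 's' -> 'o'
Reversed order: 'o' -> 's' -> 'y' -> 'n' -> 'r' -> 'n' -> 'y'
Result: osynrny


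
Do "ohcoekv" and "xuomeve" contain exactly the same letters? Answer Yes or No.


String 1: 'ohcoekv' -> sorted: 'cehkoov'
String 2: 'xuomeve' -> sorted: 'eemouvx'
Compare sorted forms: 'cehkoov' != 'eemouvx'
Anagram: No


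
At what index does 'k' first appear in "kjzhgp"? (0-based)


Input string: 'kjzhgp'
Target: 'k'
Scanning left to right: s[0]='k'
First match at index: 0


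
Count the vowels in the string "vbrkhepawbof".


Input string: 'vbrkhepawbof'
Operation: count vowels (a, e, i, o, u)
Scan: s[0]='v', s[1]='b', s[2]='r', s[3]='k', s[4]='h', s[5]='e' (vowel), s[6]='p', s[7]='a' (vowel), s[8]='w', s[9]='b', s[10]='o' (vowel), s[11]='f'
Vowels found: 3
Result: 3


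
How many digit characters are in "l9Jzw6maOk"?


Input string: 'l9Jzw6maOk'
Operation: count digit characters (0-9)
Scan: 'l', '9'(digit), 'J', 'z', 'w', '6'(digit), 'm', 'a', 'O', 'k'
Digits found: 2
Result: 2


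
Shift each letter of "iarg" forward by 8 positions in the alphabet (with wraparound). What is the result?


Input: 'iarg', shift = 8
Operation: for each letter, (position + 8) mod 26
Mapping: 'i'(8+8=16)->'q', 'a'(0+8=8)->'i', 'r'(17+8=25)->'z', 'g'(6+8=14)->'o'
Result: qizo


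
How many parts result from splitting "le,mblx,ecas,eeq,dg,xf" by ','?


Input string: 'le,mblx,ecas,eeq,dg,xf'
Delimiter: ','
Split result: 'le', 'mblx', 'ecas', 'eeq', 'dg', 'xf'
Number of parts: 6


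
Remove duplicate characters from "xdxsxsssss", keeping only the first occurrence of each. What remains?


Input: 'xdxsxsssss'
Operation: keep first occurrence of each character
Scan: s[0]='x' new -> keep; s[1]='d' new -> keep; s[2]='x' seen -> skip; s[3]='s' new -> keep; s[4]='x' seen -> skip; s[5]='s' seen -> skip; s[6]='s' seen -> skip; s[7]='s' seen -> skip; s[8]='s' seen -> skip; s[9]='s' seen -> skip
Result: xds


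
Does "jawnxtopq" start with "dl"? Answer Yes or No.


Input string: 'jawnxtopq'
Prefix to check: 'dl'
First 2 characters of input: 'ja'
Match: False
Result: No


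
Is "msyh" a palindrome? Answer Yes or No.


Input string: 'msyh'
Reversed: 'hysm'
Compare pairs: s[0]='m' vs s[3]='h' (mismatch), s[1]='s' vs s[2]='y' (mismatch)
Palindrome: No


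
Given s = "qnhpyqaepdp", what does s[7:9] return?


Input string: 'qnhpyqaepdp'
Operation: slice [7:9]
Extract characters: s[7]='e', s[8]='p'
Result: ep


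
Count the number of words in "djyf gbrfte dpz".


Input string: 'djyf gbrfte dpz'
Operation: split by spaces
Words found: 'djyf', 'gbrfte', 'dpz'
Word count: 3


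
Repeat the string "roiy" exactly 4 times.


Input string: 'roiy'
Operation: repeat 4 times
Concatenation: 'roiy' + 'roiy' + 'roiy' + 'roiy'
Result: roiyroiyroiyroiy


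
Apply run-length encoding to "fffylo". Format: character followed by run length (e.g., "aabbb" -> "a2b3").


Input: 'fffylo'
Operation: identify consecutive runs
Runs: 'fff' -> f3, 'y' -> y1, 'l' -> l1, 'o' -> o1
Encoded: f3y1l1o1


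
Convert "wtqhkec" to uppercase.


Input string: 'wtqhkec'
Operation: convert each letter to uppercase
Mapping: 'w'->'W', 't'->'T', 'q'->'Q', 'h'->'H', 'k'->'K', 'e'->'E', 'c'->'C'
Result: WTQHKEC


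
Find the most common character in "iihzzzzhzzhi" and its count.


Input: 'iihzzzzhzzhi'
Operation: tally each character
Counts: 'h':3, 'i':3, 'z':6
Maximum: 'z' appears 6 times


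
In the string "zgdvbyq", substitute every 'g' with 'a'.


Input string: 'zgdvbyq'
Operation: replace 'g' with 'a'
Positions of 'g': 1
After replacement: zadvbyq


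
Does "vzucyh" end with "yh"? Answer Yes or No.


Input string: 'vzucyh'
Suffix to check: 'yh'
Last 2 characters of input: 'yh'
Match: True
Result: Yes


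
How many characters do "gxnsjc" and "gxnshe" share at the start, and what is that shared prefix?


String 1: 'gxnsjc'
String 2: 'gxnshe'
Compare position by position:
pos 0: 'g' vs 'g' match
pos 1: 'x' vs 'x' match
pos 2: 'n' vs 'n' match
pos 3: 's' vs 's' match
pos 4: 'j' vs 'h' differ -> stop
Longest common prefix: "gxns" (length 4)


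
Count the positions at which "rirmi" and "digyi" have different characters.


String 1: 'rirmi'
String 2: 'digyi'
Compare each position: pos 0: 'r'!='d', pos 1: 'i'=='i', pos 2: 'r'!='g', pos 3: 'm'!='y', pos 4: 'i'=='i'
Differing positions: 3
Hamming distance: 3


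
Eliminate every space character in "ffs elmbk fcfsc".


Input string: 'ffs elmbk fcfsc'
Operation: remove all spaces
Words: 'ffs', 'elmbk', 'fcfsc'
Join without spaces: ffselmbkfcfsc


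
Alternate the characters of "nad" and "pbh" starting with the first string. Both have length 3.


String 1: 'nad'
String 2: 'pbh'
Operation: alternate characters
Pairs: 'n'+'p', 'a'+'b', 'd'+'h'
Result: npabdh


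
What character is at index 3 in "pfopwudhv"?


Input string: 'pfopwudhv'
Operation: get character at index 3
Index mapping: s[0]='p', s[1]='f', s[2]='o', s[3]='p'
Result: 'p'


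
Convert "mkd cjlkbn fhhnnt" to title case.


Input string: 'mkd cjlkbn fhhnnt'
Operation: capitalize first letter of each word
Word transformations: 'mkd'->'Mkd', 'cjlkbn'->'Cjlkbn', 'fhhnnt'->'Fhhnnt'
Result: Mkd Cjlkbn Fhhnnt


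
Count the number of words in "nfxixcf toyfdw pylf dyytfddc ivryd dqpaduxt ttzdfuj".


Input string: 'nfxixcf toyfdw pylf dyytfddc ivryd dqpaduxt ttzdfuj'
Operation: split by spaces
Words found: 'nfxixcf', 'toyfdw', 'pylf', 'dyytfddc', 'ivryd', 'dqpaduxt', 'ttzdfuj'
Word count: 7


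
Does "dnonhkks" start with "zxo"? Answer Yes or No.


Input string: 'dnonhkks'
Prefix to check: 'zxo'
First 3 characters of input: 'dno'
Match: False
Result: No


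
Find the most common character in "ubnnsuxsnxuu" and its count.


Input: 'ubnnsuxsnxuu'
Operation: tally each character
Counts: 'b':1, 'n':3, 's':2, 'u':4, 'x':2
Maximum: 'u' appears 4 times


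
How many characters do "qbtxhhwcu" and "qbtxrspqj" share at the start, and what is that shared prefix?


String 1: 'qbtxhhwcu'
String 2: 'qbtxrspqj'
Compare position by position:
pos 0: 'q' vs 'q' match
pos 1: 'b' vs 'b' match
pos 2: 't' vs 't' match
pos 3: 'x' vs 'x' match
pos 4: 'h' vs 'r' differ -> stop
Longest common prefix: "qbtx" (length 4)


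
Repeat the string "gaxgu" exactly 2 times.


Input string: 'gaxgu'
Operation: repeat 2 times
Concatenation: 'gaxgu' + 'gaxgu'
Result: gaxgugaxgu


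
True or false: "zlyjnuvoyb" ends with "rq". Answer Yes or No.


Input string: 'zlyjnuvoyb'
Suffix to check: 'rq'
Last 2 characters of input: 'yb'
Match: False
Result: No


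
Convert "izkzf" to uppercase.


Input string: 'izkzf'
Operation: convert each letter to uppercase
Mapping: 'i'->'I', 'z'->'Z', 'k'->'K', 'z'->'Z', 'f'->'F'
Result: IZKZF


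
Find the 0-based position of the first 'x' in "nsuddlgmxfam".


Input string: 'nsuddlgmxfam'
Target: 'x'
Scanning left to right: s[0]='n', s[1]='s', s[2]='u', s[3]='d', s[4]='d', s[5]='l', s[6]='g', s[7]='m', s[8]='x'
First match at index: 8


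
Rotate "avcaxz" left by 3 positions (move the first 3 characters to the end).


Input: 'avcaxz', shift = 3
Operation: split at index 3 and swap parts
Front part s[0:3] = 'avc'
Back part s[3:] = 'axz'
Rotated = back + front = 'axz' + 'avc'
Result: axzavc


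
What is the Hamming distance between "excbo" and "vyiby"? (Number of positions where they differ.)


String 1: 'excbo'
String 2: 'vyiby'
Compare each position: pos 0: 'e'!='v', pos 1: 'x'!='y', pos 2: 'c'!='i', pos 3: 'b'=='b', pos 4: 'o'!='y'
Differing positions: 4
Hamming distance: 4


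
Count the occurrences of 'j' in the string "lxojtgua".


Input string: 'lxojtgua'
Target character: 'j'
Scan each position: s[3]='j'
Matches found at indices: 3
Total: 1


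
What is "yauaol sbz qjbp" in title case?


Input string: 'yauaol sbz qjbp'
Operation: capitalize first letter of each word
Word transformations: 'yauaol'->'Yauaol', 'sbz'->'Sbz', 'qjbp'->'Qjbp'
Result: Yauaol Sbz Qjbp


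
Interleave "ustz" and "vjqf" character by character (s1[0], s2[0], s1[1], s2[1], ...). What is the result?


String 1: 'ustz'
String 2: 'vjqf'
Operation: alternate characters
Pairs: 'u'+'v', 's'+'j', 't'+'q', 'z'+'f'
Result: uvsjtqzf


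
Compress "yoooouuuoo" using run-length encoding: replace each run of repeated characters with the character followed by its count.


Input: 'yoooouuuoo'
Operation: identify consecutive runs
Runs: 'y' -> y1, 'oooo' -> o4, 'uuu' -> u3, 'oo' -> o2
Encoded: y1o4u3o2


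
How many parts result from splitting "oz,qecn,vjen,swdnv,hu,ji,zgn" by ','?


Input string: 'oz,qecn,vjen,swdnv,hu,ji,zgn'
Delimiter: ','
Split result: 'oz', 'qecn', 'vjen', 'swdnv', 'hu', 'ji', 'zgn'
Number of parts: 7


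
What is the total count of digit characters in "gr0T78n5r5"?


Input string: 'gr0T78n5r5'
Operation: count digit characters (0-9)
Scan: 'g', 'r', '0'(digit), 'T', '7'(digit), '8'(digit), 'n', '5'(digit), 'r', '5'(digit)
Digits found: 5
Result: 5


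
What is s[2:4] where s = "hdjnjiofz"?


Input string: 'hdjnjiofz'
Operation: slice [2:4]
Extract characters: s[2]='j', s[3]='n'
Result: jn


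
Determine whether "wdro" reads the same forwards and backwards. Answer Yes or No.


Input string: 'wdro'
Reversed: 'ordw'
Compare pairs: s[0]='w' vs s[3]='o' (mismatch), s[1]='d' vs s[2]='r' (mismatch)
Palindrome: No


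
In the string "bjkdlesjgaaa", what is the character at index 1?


Input string: 'bjkdlesjgaaa'
Operation: get character at index 1
Index mapping: s[0]='b', s[1]='j'
Result: 'j'


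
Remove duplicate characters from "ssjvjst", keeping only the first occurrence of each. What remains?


Input: 'ssjvjst'
Operation: keep first occurrence of each character
Scan: s[0]='s' new -> keep; s[1]='s' seen -> skip; s[2]='j' new -> keep; s[3]='v' new -> keep; s[4]='j' seen -> skip; s[5]='s' seen -> skip; s[6]='t' new -> keep
Result: sjvt


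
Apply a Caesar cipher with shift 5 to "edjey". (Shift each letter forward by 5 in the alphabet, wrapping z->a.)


Input: 'edjey', shift = 5
Operation: for each letter, (position + 5) mod 26
Mapping: 'e'(4+5=9)->'j', 'd'(3+5=8)->'i', 'j'(9+5=14)->'o', 'e'(4+5=9)->'j', 'y'(24+5=29, 29 mod 26=3)->'d'
Result: jiojd


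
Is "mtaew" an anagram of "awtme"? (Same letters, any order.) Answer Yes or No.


String 1: 'awtme' -> sorted: 'aemtw'
String 2: 'mtaew' -> sorted: 'aemtw'
Compare sorted forms: 'aemtw' == 'aemtw'
Anagram: Yes


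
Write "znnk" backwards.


Input string: 'znnk'
Operation: reverse character order
Original order: 'z' -> 'n' -> 'n' -> 'k'
Reversed order: 'k' -> 'n' -> 'n' -> 'z'
Result: knnz


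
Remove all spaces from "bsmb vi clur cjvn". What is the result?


Input string: 'bsmb vi clur cjvn'
Operation: remove all spaces
Words: 'bsmb', 'vi', 'clur', 'cjvn'
Join without spaces: bsmbviclurcjvn


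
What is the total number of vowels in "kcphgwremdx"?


Input string: 'kcphgwremdx'
Operation: count vowels (a, e, i, o, u)
Scan: s[0]='k', s[1]='c', s[2]='p', s[3]='h', s[4]='g', s[5]='w', s[6]='r', s[7]='e' (vowel), s[8]='m', s[9]='d', s[10]='x'
Vowels found: 1
Result: 1


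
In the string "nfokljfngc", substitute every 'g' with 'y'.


Input string: 'nfokljfngc'
Operation: replace 'g' with 'y'
Positions of 'g': 8
After replacement: nfokljfnyc


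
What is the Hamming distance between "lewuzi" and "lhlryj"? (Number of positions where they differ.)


String 1: 'lewuzi'
String 2: 'lhlryj'
Compare each position: pos 0: 'l'=='l', pos 1: 'e'!='h', pos 2: 'w'!='l', pos 3: 'u'!='r', pos 4: 'z'!='y', pos 5: 'i'!='j'
Differing positions: 5
Hamming distance: 5


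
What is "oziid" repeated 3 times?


Input string: 'oziid'
Operation: repeat 3 times
Concatenation: 'oziid' + 'oziid' + 'oziid'
Result: oziidoziidoziid


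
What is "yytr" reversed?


Input string: 'yytr'
Operation: reverse character order
Original order: 'y' -> 'y' -> 't' -> 'r'
Reversed order: 'r' -> 't' -> 'y' -> 'y'
Result: rtyy


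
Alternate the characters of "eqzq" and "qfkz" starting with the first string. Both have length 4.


String 1: 'eqzq'
String 2: 'qfkz'
Operation: alternate characters
Pairs: 'e'+'q', 'q'+'f', 'z'+'k', 'q'+'z'
Result: eqqfzkqz


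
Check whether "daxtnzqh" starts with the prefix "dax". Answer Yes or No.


Input string: 'daxtnzqh'
Prefix to check: 'dax'
First 3 characters of input: 'dax'
Match: True
Result: Yes


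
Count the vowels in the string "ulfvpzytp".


Input string: 'ulfvpzytp'
Operation: count vowels (a, e, i, o, u)
Scan: s[0]='u' (vowel), s[1]='l', s[2]='f', s[3]='v', s[4]='p', s[5]='z', s[6]='y', s[7]='t', s[8]='p'
Vowels found: 1
Result: 1


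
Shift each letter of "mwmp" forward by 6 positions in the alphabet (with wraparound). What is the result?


Input: 'mwmp', shift = 6
Operation: for each letter, (position + 6) mod 26
Mapping: 'm'(12+6=18)->'s', 'w'(22+6=28, 28 mod 26=2)->'c', 'm'(12+6=18)->'s', 'p'(15+6=21)->'v'
Result: scsv


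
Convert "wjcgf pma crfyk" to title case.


Input string: 'wjcgf pma crfyk'
Operation: capitalize first letter of each word
Word transformations: 'wjcgf'->'Wjcgf', 'pma'->'Pma', 'crfyk'->'Crfyk'
Result: Wjcgf Pma Crfyk


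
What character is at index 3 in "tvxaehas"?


Input string: 'tvxaehas'
Operation: get character at index 3
Index mapping: s[0]='t', s[1]='v', s[2]='x', s[3]='a'
Result: 'a'


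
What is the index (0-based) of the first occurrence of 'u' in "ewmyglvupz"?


Input string: 'ewmyglvupz'
Target: 'u'
Scanning left to right: s[0]='e', s[1]='w', s[2]='m', s[3]='y', s[4]='g', s[5]='l', s[6]='v', s[7]='u'
First match at index: 7


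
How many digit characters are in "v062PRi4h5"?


Input string: 'v062PRi4h5'
Operation: count digit characters (0-9)
Scan: 'v', '0'(digit), '6'(digit), '2'(digit), 'P', 'R', 'i', '4'(digit), 'h', '5'(digit)
Digits found: 5
Result: 5


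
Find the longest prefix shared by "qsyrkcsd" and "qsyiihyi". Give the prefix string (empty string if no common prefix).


String 1: 'qsyrkcsd'
String 2: 'qsyiihyi'
Compare position by position:
pos 0: 'q' vs 'q' match
pos 1: 's' vs 's' match
pos 2: 'y' vs 'y' match
pos 3: 'r' vs 'i' differ -> stop
Longest common prefix: "qsy" (length 3)


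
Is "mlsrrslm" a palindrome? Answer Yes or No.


Input string: 'mlsrrslm'
Reversed: 'mlsrrslm'
Compare pairs: s[0]='m' vs s[7]='m' (match), s[1]='l' vs s[6]='l' (match), s[2]='s' vs s[5]='s' (match), s[3]='r' vs s[4]='r' (match)
Palindrome: Yes


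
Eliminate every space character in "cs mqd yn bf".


Input string: 'cs mqd yn bf'
Operation: remove all spaces
Words: 'cs', 'mqd', 'yn', 'bf'
Join without spaces: csmqdynbf


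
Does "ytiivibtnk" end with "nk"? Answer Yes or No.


Input string: 'ytiivibtnk'
Suffix to check: 'nk'
Last 2 characters of input: 'nk'
Match: True
Result: Yes


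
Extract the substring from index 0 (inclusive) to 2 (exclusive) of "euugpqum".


Input string: 'euugpqum'
Operation: slice [0:2]
Extract characters: s[0]='e', s[1]='u'
Result: eu


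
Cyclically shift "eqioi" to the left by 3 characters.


Input: 'eqioi', shift = 3
Operation: split at index 3 and swap parts
Front part s[0:3] = 'eqi'
Back part s[3:] = 'oi'
Rotated = back + front = 'oi' + 'eqi'
Result: oieqi


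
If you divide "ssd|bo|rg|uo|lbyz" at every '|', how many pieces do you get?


Input string: 'ssd|bo|rg|uo|lbyz'
Delimiter: '|'
Split result: 'ssd', 'bo', 'rg', 'uo', 'lbyz'
Number of parts: 5


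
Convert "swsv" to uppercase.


Input string: 'swsv'
Operation: convert each letter to uppercase
Mapping: 's'->'S', 'w'->'W', 's'->'S', 'v'->'V'
Result: SWSV


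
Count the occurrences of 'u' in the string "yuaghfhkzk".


Input string: 'yuaghfhkzk'
Target character: 'u'
Scan each position: s[1]='u'
Matches found at indices: 1
Total: 1


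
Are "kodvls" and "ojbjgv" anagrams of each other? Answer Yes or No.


String 1: 'kodvls' -> sorted: 'dklosv'
String 2: 'ojbjgv' -> sorted: 'bgjjov'
Compare sorted forms: 'dklosv' != 'bgjjov'
Anagram: No


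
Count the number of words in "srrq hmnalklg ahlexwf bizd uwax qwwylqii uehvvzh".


Input string: 'srrq hmnalklg ahlexwf bizd uwax qwwylqii uehvvzh'
Operation: split by spaces
Words found: 'srrq', 'hmnalklg', 'ahlexwf', 'bizd', 'uwax', 'qwwylqii', 'uehvvzh'
Word count: 7


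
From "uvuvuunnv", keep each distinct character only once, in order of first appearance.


Input: 'uvuvuunnv'
Operation: keep first occurrence of each character
Scan: s[0]='u' new -> keep; s[1]='v' new -> keep; s[2]='u' seen -> skip; s[3]='v' seen -> skip; s[4]='u' seen -> skip; s[5]='u' seen -> skip; s[6]='n' new -> keep; s[7]='n' seen -> skip; s[8]='v' seen -> skip
Result: uvn


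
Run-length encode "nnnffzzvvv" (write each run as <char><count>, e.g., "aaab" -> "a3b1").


Input: 'nnnffzzvvv'
Operation: identify consecutive runs
Runs: 'nnn' -> n3, 'ff' -> f2, 'zz' -> z2, 'vvv' -> v3
Encoded: n3f2z2v3


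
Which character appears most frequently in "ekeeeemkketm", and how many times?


Input: 'ekeeeemkketm'
Operation: tally each character
Counts: 'e':6, 'k':3, 'm':2, 't':1
Maximum: 'e' appears 6 times


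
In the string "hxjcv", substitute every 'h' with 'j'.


Input string: 'hxjcv'
Operation: replace 'h' with 'j'
Positions of 'h': 0
After replacement: jxjcv


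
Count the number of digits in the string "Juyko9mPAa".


Input string: 'Juyko9mPAa'
Operation: count digit characters (0-9)
Scan: 'J', 'u', 'y', 'k', 'o', '9'(digit), 'm', 'P', 'A', 'a'
Digits found: 1
Result: 1


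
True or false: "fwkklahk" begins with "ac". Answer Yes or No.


Input string: 'fwkklahk'
Prefix to check: 'ac'
First 2 characters of input: 'fw'
Match: False
Result: No


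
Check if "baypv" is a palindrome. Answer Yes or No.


Input string: 'baypv'
Reversed: 'vpyab'
Compare pairs: s[0]='b' vs s[4]='v' (mismatch), s[1]='a' vs s[3]='p' (mismatch)
Palindrome: No


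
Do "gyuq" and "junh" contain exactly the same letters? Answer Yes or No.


String 1: 'gyuq' -> sorted: 'gquy'
String 2: 'junh' -> sorted: 'hjnu'
Compare sorted forms: 'gquy' != 'hjnu'
Anagram: No


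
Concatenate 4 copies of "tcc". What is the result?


Input string: 'tcc'
Operation: repeat 4 times
Concatenation: 'tcc' + 'tcc' + 'tcc' + 'tcc'
Result: tcctcctcctcc


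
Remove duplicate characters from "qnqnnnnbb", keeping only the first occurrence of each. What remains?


Input: 'qnqnnnnbb'
Operation: keep first occurrence of each character
Scan: s[0]='q' new -> keep; s[1]='n' new -> keep; s[2]='q' seen -> skip; s[3]='n' seen -> skip; s[4]='n' seen -> skip; s[5]='n' seen -> skip; s[6]='n' seen -> skip; s[7]='b' new -> keep; s[8]='b' seen -> skip
Result: qnb
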